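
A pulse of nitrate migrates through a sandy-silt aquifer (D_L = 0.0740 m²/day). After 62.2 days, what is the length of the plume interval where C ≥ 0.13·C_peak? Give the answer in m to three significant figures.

The plume is Gaussian with σ = √(2Dt) = √(2 × 0.0740 × 62.2) = 3.034 m.
C/C_peak = exp(−Δx²/(2σ²)) = 0.13 ⇒ Δx = σ·√(−2 ln 0.13) = 3.034 × 2.020 = 6.129 m.
Width = 2Δx = 12.3 m.

12.3 m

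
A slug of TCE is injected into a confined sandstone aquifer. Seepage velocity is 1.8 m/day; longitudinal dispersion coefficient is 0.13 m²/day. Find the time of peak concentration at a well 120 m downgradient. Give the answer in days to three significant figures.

For the 1D instantaneous-source solution, setting ∂C/∂t = 0 at fixed x gives v²t² + 2Dt − x² = 0, so t = (√(D² + v²x²) − D)/v².
√(D² + v²x²) = √(0.13² + 1.8² × 120²) = 216.0; v² = 3.24.
t = (216.0 − 0.13)/3.24 = 66.6 days (vs. the pure-advection estimate x/v = 66.7 d).

66.6 days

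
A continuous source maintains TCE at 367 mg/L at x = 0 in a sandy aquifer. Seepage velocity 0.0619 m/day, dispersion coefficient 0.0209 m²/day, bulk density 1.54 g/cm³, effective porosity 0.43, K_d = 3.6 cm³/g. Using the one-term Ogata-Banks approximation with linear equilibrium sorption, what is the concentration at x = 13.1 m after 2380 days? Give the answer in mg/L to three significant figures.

64.4 mg/L

Retardation factor R = 1 + ρ_b·K_d/n = 1 + 1.54 × 3.6/0.43 = 13.89.
Sorption retards both mechanisms: v_R = v/R = 0.004456 m/day, D_R = D/R = 0.001505 m²/day.
v_R·t = 0.004456 × 2380 = 10.60528 m; 2√(D_R t) = 3.785 m; argument = (13.1 − 10.60528)/3.785 = 0.6591.
C = C₀ × ½·erfc(0.6591) = 367 × 0.1756 = 64.4 mg/L.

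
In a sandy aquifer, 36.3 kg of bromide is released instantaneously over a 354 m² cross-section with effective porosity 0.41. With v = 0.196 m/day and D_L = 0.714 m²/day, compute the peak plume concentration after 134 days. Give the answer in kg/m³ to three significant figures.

The peak of an instantaneous 1D plume sits at x = vt; there the Gaussian factor is 1 and C_max = M/(n_e·A·√(4πDt)), where n_e·A is the pore area the mass is dissolved in.
√(4πDt) = √(4π × 0.714 × 134) = 34.67 m, so C_max = 36.3/(0.41 × 354 × 34.67) = 0.00721 kg/m³.

0.00721 kg/m³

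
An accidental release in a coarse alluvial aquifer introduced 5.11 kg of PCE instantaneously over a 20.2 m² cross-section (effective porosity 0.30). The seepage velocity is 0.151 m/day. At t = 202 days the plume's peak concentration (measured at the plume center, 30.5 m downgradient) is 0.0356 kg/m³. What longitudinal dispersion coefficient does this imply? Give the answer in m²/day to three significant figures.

At the plume center C_max = M/(n_e·A·√(4πDt)), so D = M²/(4πt·(n_e·A·C_max)²).
n_e·A·C_max = 0.30 × 20.2 × 0.0356 = 0.2157 kg/m.
D = 5.11²/(4π × 202 × 0.2157²) = 0.221 m²/day.

0.221 m²/day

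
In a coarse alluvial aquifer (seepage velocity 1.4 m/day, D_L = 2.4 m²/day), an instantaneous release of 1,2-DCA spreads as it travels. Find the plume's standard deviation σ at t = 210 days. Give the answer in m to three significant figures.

Dispersive spreading gives a Gaussian with σ² = 2Dt; advection only shifts the center.
σ = √(2 × 2.4 × 210) = 31.7 m.

31.7 m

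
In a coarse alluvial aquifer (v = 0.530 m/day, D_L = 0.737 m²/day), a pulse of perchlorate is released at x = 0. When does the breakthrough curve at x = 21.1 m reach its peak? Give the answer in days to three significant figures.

37.3 days

For the 1D instantaneous-source solution, setting ∂C/∂t = 0 at fixed x gives v²t² + 2Dt − x² = 0, so t = (√(D² + v²x²) − D)/v².
√(D² + v²x²) = √(0.737² + 0.530² × 21.1²) = 11.21; v² = 0.2809.
t = (11.21 − 0.737)/0.2809 = 37.3 days (vs. the pure-advection estimate x/v = 39.8 d).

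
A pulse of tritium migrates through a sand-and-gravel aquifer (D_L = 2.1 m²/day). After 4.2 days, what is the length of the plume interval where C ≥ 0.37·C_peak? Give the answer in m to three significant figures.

11.8 m

The plume is Gaussian with σ = √(2Dt) = √(2 × 2.1 × 4.2) = 4.200 m.
C/C_peak = exp(−Δx²/(2σ²)) = 0.37 ⇒ Δx = σ·√(−2 ln 0.37) = 4.200 × 1.410 = 5.922 m.
Width = 2Δx = 11.8 m.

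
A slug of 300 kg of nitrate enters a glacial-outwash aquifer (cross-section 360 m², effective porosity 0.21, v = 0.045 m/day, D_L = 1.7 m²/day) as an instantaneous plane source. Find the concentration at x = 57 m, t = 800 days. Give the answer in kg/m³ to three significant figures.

0.0280 kg/m³

For an instantaneous plane source, C(x,t) = M/(n_e·A·√(4πDt)) · exp(−(x−vt)²/(4Dt)), with n_e·A the pore (flow) area.
Plume center vt = 0.045 × 800 = 36 m, so the well at 57 m is 21 m downgradient of the peak.
√(4πDt) = 130.7 m, giving peak height M/(n_e·A·√(4πDt)) = 300/(0.21 × 360 × 130.7) = 0.03036 kg/m³.
(x−vt)²/(4Dt) = (21)²/(4 × 1.7 × 800) = 0.08107; exp(−0.08107) = 0.9221.
C = 0.03036 × 0.9221 = 0.0280 kg/m³.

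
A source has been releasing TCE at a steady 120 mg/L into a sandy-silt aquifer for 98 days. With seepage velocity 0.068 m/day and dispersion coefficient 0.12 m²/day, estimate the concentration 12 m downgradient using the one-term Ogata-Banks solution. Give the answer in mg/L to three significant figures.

16.3 mg/L

For a continuous step input, C/C₀ ≈ ½·erfc((x−vt)/(2√(Dt))).
vt = 0.068 × 98 = 6.664 m and 2√(Dt) = 2√(0.12 × 98) = 6.859 m.
Argument (x−vt)/(2√(Dt)) = (12 − 6.664)/6.859 = 0.7780; ½·erfc(0.7780) = 0.1356.
C = 120 × 0.1356 = 16.3 mg/L.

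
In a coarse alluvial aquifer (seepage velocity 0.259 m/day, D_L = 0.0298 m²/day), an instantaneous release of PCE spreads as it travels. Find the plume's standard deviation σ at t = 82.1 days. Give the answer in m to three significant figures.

Dispersive spreading gives a Gaussian with σ² = 2Dt; advection only shifts the center.
σ = √(2 × 0.0298 × 82.1) = 2.21 m.

2.21 m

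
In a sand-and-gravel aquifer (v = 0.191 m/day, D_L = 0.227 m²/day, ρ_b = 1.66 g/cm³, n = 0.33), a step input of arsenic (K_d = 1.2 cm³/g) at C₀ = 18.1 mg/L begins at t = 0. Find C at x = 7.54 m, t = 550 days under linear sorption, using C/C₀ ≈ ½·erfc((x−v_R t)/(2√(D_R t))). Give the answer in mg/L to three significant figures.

16.2 mg/L

Retardation factor R = 1 + ρ_b·K_d/n = 1 + 1.66 × 1.2/0.33 = 7.036.
Sorption retards both mechanisms: v_R = v/R = 0.02715 m/day, D_R = D/R = 0.03226 m²/day.
v_R·t = 0.02715 × 550 = 14.9325 m; 2√(D_R t) = 8.424 m; argument = (7.54 − 14.9325)/8.424 = -0.8776.
C = C₀ × ½·erfc(-0.8776) = 18.1 × 0.8927 = 16.2 mg/L.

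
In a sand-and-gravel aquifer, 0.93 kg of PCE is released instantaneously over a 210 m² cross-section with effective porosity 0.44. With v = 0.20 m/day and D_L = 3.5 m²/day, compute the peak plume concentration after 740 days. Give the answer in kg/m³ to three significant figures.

The peak of an instantaneous 1D plume sits at x = vt; there the Gaussian factor is 1 and C_max = M/(n_e·A·√(4πDt)), where n_e·A is the pore area the mass is dissolved in.
√(4πDt) = √(4π × 3.5 × 740) = 180.4 m, so C_max = 0.93/(0.44 × 210 × 180.4) = 5.58e-05 kg/m³.

5.58e-05 kg/m³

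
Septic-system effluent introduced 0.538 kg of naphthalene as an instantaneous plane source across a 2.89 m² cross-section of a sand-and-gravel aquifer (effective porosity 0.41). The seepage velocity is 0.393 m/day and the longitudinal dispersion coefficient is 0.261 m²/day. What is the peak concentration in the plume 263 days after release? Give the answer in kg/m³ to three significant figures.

The peak of an instantaneous 1D plume sits at x = vt; there the Gaussian factor is 1 and C_max = M/(n_e·A·√(4πDt)), where n_e·A is the pore area the mass is dissolved in.
√(4πDt) = √(4π × 0.261 × 263) = 29.37 m, so C_max = 0.538/(0.41 × 2.89 × 29.37) = 0.0155 kg/m³.

0.0155 kg/m³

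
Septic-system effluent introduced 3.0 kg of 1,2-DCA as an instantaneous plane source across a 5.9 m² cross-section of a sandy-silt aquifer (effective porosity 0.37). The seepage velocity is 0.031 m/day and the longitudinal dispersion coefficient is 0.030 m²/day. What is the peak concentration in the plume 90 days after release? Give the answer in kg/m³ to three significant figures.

The peak of an instantaneous 1D plume sits at x = vt; there the Gaussian factor is 1 and C_max = M/(n_e·A·√(4πDt)), where n_e·A is the pore area the mass is dissolved in.
√(4πDt) = √(4π × 0.030 × 90) = 5.825 m, so C_max = 3.0/(0.37 × 5.9 × 5.825) = 0.236 kg/m³.

0.236 kg/m³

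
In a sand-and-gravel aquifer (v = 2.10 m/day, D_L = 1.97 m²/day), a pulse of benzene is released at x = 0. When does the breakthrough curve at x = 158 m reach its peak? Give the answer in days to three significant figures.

For the 1D instantaneous-source solution, setting ∂C/∂t = 0 at fixed x gives v²t² + 2Dt − x² = 0, so t = (√(D² + v²x²) − D)/v².
√(D² + v²x²) = √(1.97² + 2.10² × 158²) = 331.8; v² = 4.41.
t = (331.8 − 1.97)/4.41 = 74.8 days (vs. the pure-advection estimate x/v = 75.2 d).

74.8 days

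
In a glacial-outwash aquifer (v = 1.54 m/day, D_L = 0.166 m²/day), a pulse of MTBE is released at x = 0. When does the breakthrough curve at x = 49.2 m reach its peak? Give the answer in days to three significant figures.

For the 1D instantaneous-source solution, setting ∂C/∂t = 0 at fixed x gives v²t² + 2Dt − x² = 0, so t = (√(D² + v²x²) − D)/v².
√(D² + v²x²) = √(0.166² + 1.54² × 49.2²) = 75.77; v² = 2.3716.
t = (75.77 − 0.166)/2.3716 = 31.9 days (vs. the pure-advection estimate x/v = 31.9 d).

31.9 days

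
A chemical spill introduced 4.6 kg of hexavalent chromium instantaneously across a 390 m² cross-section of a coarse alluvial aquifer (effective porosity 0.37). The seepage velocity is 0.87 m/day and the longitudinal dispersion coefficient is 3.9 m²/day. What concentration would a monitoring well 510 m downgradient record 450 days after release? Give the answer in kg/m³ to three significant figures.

For an instantaneous plane source, C(x,t) = M/(n_e·A·√(4πDt)) · exp(−(x−vt)²/(4Dt)), with n_e·A the pore (flow) area.
Plume center vt = 0.87 × 450 = 391.5 m, so the well at 510 m is 118.5 m downgradient of the peak.
√(4πDt) = 148.5 m, giving peak height M/(n_e·A·√(4πDt)) = 4.6/(0.37 × 390 × 148.5) = 0.0002147 kg/m³.
(x−vt)²/(4Dt) = (118.5)²/(4 × 3.9 × 450) = 2.000; exp(−2.000) = 0.1353.
C = 0.0002147 × 0.1353 = 2.90e-05 kg/m³.

2.90e-05 kg/m³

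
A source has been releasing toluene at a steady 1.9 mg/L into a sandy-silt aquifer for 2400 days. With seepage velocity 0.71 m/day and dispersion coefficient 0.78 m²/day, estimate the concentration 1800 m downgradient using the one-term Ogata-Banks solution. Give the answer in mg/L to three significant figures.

For a continuous step input, C/C₀ ≈ ½·erfc((x−vt)/(2√(Dt))).
vt = 0.71 × 2400 = 1704 m and 2√(Dt) = 2√(0.78 × 2400) = 86.53 m.
Argument (x−vt)/(2√(Dt)) = (1800 − 1704)/86.53 = 1.109; ½·erfc(1.109) = 0.05840.
C = 1.9 × 0.05840 = 0.111 mg/L.

0.111 mg/L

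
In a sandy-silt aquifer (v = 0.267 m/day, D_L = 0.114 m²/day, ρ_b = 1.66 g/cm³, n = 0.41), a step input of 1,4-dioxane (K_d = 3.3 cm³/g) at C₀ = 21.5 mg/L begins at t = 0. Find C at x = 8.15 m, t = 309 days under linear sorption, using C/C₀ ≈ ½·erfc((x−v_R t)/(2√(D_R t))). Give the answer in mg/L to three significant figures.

Retardation factor R = 1 + ρ_b·K_d/n = 1 + 1.66 × 3.3/0.41 = 14.36.
Sorption retards both mechanisms: v_R = v/R = 0.01859 m/day, D_R = D/R = 0.007939 m²/day.
v_R·t = 0.01859 × 309 = 5.74431 m; 2√(D_R t) = 3.133 m; argument = (8.15 − 5.74431)/3.133 = 0.7679.
C = C₀ × ½·erfc(0.7679) = 21.5 × 0.1387 = 2.98 mg/L.

2.98 mg/L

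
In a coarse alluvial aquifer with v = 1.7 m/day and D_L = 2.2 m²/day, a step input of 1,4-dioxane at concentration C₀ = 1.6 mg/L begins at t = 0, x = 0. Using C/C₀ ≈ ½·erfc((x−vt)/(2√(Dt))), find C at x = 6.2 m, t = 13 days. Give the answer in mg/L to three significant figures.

For a continuous step input, C/C₀ ≈ ½·erfc((x−vt)/(2√(Dt))).
vt = 1.7 × 13 = 22.1 m and 2√(Dt) = 2√(2.2 × 13) = 10.70 m.
Argument (x−vt)/(2√(Dt)) = (6.2 − 22.1)/10.70 = -1.486; ½·erfc(-1.486) = 0.9822.
C = 1.6 × 0.9822 = 1.57 mg/L.

1.57 mg/L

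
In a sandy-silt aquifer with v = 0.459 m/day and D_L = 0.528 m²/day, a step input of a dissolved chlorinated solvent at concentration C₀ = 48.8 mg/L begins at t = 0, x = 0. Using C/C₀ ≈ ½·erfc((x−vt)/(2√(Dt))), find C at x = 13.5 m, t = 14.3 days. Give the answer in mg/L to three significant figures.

1.81 mg/L

For a continuous step input, C/C₀ ≈ ½·erfc((x−vt)/(2√(Dt))).
vt = 0.459 × 14.3 = 6.5637 m and 2√(Dt) = 2√(0.528 × 14.3) = 5.496 m.
Argument (x−vt)/(2√(Dt)) = (13.5 − 6.5637)/5.496 = 1.262; ½·erfc(1.262) = 0.03715.
C = 48.8 × 0.03715 = 1.81 mg/L.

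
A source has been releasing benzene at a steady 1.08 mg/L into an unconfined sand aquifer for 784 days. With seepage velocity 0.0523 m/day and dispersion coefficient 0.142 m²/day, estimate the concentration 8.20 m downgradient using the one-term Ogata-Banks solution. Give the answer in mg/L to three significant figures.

1.06 mg/L

For a continuous step input, C/C₀ ≈ ½·erfc((x−vt)/(2√(Dt))).
vt = 0.0523 × 784 = 41.0032 m and 2√(Dt) = 2√(0.142 × 784) = 21.10 m.
Argument (x−vt)/(2√(Dt)) = (8.20 − 41.0032)/21.10 = -1.555; ½·erfc(-1.555) = 0.9861.
C = 1.08 × 0.9861 = 1.06 mg/L.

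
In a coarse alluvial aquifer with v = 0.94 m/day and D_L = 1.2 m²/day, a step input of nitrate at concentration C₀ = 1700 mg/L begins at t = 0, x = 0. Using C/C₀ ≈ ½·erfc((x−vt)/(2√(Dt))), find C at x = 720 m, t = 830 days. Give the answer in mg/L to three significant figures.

For a continuous step input, C/C₀ ≈ ½·erfc((x−vt)/(2√(Dt))).
vt = 0.94 × 830 = 780.2 m and 2√(Dt) = 2√(1.2 × 830) = 63.12 m.
Argument (x−vt)/(2√(Dt)) = (720 − 780.2)/63.12 = -0.9537; ½·erfc(-0.9537) = 0.9113.
C = 1700 × 0.9113 = 1550 mg/L.

1550 mg/L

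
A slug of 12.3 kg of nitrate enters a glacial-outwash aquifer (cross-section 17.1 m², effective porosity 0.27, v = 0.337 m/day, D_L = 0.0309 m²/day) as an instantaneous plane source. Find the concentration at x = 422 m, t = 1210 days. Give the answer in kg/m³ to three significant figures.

For an instantaneous plane source, C(x,t) = M/(n_e·A·√(4πDt)) · exp(−(x−vt)²/(4Dt)), with n_e·A the pore (flow) area.
Plume center vt = 0.337 × 1210 = 407.77 m, so the well at 422 m is 14.23 m downgradient of the peak.
√(4πDt) = 21.68 m, giving peak height M/(n_e·A·√(4πDt)) = 12.3/(0.27 × 17.1 × 21.68) = 0.1229 kg/m³.
(x−vt)²/(4Dt) = (14.23)²/(4 × 0.0309 × 1210) = 1.354; exp(−1.354) = 0.2582.
C = 0.1229 × 0.2582 = 0.0317 kg/m³.

0.0317 kg/m³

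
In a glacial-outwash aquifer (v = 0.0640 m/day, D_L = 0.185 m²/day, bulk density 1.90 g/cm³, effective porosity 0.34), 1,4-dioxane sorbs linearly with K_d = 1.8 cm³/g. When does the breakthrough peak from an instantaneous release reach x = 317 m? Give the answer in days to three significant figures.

54300 days

Retardation factor R = 1 + ρ_b·K_d/n = 1 + 1.90 × 1.8/0.34 = 11.06.
Sorption retards both mechanisms: v_R = v/R = 0.005787 m/day, D_R = D/R = 0.01673 m²/day.
Peak time from v_R²t² + 2D_R t − x² = 0: t = (√(D_R² + v_R²x²) − D_R)/v_R².
√(D_R² + v_R²x²) = √(0.01673² + 0.005787² × 317²) = 1.835; v_R² = 3.349e-05.
t = (1.835 − 0.01673)/3.349e-05 = 54300 days.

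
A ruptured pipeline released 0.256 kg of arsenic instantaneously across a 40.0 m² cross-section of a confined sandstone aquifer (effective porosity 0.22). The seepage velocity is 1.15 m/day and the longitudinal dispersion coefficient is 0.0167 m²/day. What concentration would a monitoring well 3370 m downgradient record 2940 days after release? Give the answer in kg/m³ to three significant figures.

For an instantaneous plane source, C(x,t) = M/(n_e·A·√(4πDt)) · exp(−(x−vt)²/(4Dt)), with n_e·A the pore (flow) area.
Plume center vt = 1.15 × 2940 = 3381 m, so the well at 3370 m is 11 m upgradient of the peak.
√(4πDt) = 24.84 m, giving peak height M/(n_e·A·√(4πDt)) = 0.256/(0.22 × 40.0 × 24.84) = 0.001171 kg/m³.
(x−vt)²/(4Dt) = (-11)²/(4 × 0.0167 × 2940) = 0.6161; exp(−0.6161) = 0.5400.
C = 0.001171 × 0.5400 = 0.000632 kg/m³.

0.000632 kg/m³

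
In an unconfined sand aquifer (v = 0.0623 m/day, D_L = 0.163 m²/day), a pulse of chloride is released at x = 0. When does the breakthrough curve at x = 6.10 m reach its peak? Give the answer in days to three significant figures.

For the 1D instantaneous-source solution, setting ∂C/∂t = 0 at fixed x gives v²t² + 2Dt − x² = 0, so t = (√(D² + v²x²) − D)/v².
√(D² + v²x²) = √(0.163² + 0.0623² × 6.10²) = 0.4135; v² = 0.00388129.
t = (0.4135 − 0.163)/0.00388129 = 64.5 days (vs. the pure-advection estimate x/v = 97.9 d).

64.5 days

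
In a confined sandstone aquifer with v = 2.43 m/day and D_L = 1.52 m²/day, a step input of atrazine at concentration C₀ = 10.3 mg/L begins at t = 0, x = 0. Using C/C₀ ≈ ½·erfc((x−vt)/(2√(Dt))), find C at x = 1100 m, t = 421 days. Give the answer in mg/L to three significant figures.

0.162 mg/L

For a continuous step input, C/C₀ ≈ ½·erfc((x−vt)/(2√(Dt))).
vt = 2.43 × 421 = 1023.03 m and 2√(Dt) = 2√(1.52 × 421) = 50.59 m.
Argument (x−vt)/(2√(Dt)) = (1100 − 1023.03)/50.59 = 1.521; ½·erfc(1.521) = 0.01574.
C = 10.3 × 0.01574 = 0.162 mg/L.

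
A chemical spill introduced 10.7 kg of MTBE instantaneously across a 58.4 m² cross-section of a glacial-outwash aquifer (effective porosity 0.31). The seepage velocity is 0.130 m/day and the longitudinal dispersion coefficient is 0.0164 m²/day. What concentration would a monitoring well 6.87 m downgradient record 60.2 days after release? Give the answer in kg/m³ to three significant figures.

For an instantaneous plane source, C(x,t) = M/(n_e·A·√(4πDt)) · exp(−(x−vt)²/(4Dt)), with n_e·A the pore (flow) area.
Plume center vt = 0.130 × 60.2 = 7.826 m, so the well at 6.87 m is 0.956 m upgradient of the peak.
√(4πDt) = 3.522 m, giving peak height M/(n_e·A·√(4πDt)) = 10.7/(0.31 × 58.4 × 3.522) = 0.1678 kg/m³.
(x−vt)²/(4Dt) = (-0.956)²/(4 × 0.0164 × 60.2) = 0.2314; exp(−0.2314) = 0.7934.
C = 0.1678 × 0.7934 = 0.133 kg/m³.

0.133 kg/m³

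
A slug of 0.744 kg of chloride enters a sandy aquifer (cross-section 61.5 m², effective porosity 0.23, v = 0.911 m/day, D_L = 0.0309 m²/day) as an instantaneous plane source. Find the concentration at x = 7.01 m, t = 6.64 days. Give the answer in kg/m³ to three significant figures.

For an instantaneous plane source, C(x,t) = M/(n_e·A·√(4πDt)) · exp(−(x−vt)²/(4Dt)), with n_e·A the pore (flow) area.
Plume center vt = 0.911 × 6.64 = 6.04904 m, so the well at 7.01 m is 0.96096 m downgradient of the peak.
√(4πDt) = 1.606 m, giving peak height M/(n_e·A·√(4πDt)) = 0.744/(0.23 × 61.5 × 1.606) = 0.03275 kg/m³.
(x−vt)²/(4Dt) = (0.96096)²/(4 × 0.0309 × 6.64) = 1.125; exp(−1.125) = 0.3247.
C = 0.03275 × 0.3247 = 0.0106 kg/m³.

0.0106 kg/m³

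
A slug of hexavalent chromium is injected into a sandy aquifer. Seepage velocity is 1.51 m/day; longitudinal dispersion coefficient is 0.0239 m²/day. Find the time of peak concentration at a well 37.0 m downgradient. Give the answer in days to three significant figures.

For the 1D instantaneous-source solution, setting ∂C/∂t = 0 at fixed x gives v²t² + 2Dt − x² = 0, so t = (√(D² + v²x²) − D)/v².
√(D² + v²x²) = √(0.0239² + 1.51² × 37.0²) = 55.87; v² = 2.2801.
t = (55.87 − 0.0239)/2.2801 = 24.5 days (vs. the pure-advection estimate x/v = 24.5 d).

24.5 days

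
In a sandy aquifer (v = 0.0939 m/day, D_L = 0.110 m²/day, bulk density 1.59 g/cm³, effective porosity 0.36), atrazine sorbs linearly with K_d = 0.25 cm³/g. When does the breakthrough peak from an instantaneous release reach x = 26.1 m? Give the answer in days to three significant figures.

Retardation factor R = 1 + ρ_b·K_d/n = 1 + 1.59 × 0.25/0.36 = 2.104.
Sorption retards both mechanisms: v_R = v/R = 0.04463 m/day, D_R = D/R = 0.05228 m²/day.
Peak time from v_R²t² + 2D_R t − x² = 0: t = (√(D_R² + v_R²x²) − D_R)/v_R².
√(D_R² + v_R²x²) = √(0.05228² + 0.04463² × 26.1²) = 1.166; v_R² = 0.001992.
t = (1.166 − 0.05228)/0.001992 = 559 days.

559 days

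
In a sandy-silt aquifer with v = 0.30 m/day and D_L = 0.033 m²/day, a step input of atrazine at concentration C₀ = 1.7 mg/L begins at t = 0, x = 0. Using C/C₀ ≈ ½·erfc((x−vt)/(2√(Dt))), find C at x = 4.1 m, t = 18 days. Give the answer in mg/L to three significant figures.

1.50 mg/L

For a continuous step input, C/C₀ ≈ ½·erfc((x−vt)/(2√(Dt))).
vt = 0.30 × 18 = 5.4 m and 2√(Dt) = 2√(0.033 × 18) = 1.541 m.
Argument (x−vt)/(2√(Dt)) = (4.1 − 5.4)/1.541 = -0.8436; ½·erfc(-0.8436) = 0.8836.
C = 1.7 × 0.8836 = 1.50 mg/L.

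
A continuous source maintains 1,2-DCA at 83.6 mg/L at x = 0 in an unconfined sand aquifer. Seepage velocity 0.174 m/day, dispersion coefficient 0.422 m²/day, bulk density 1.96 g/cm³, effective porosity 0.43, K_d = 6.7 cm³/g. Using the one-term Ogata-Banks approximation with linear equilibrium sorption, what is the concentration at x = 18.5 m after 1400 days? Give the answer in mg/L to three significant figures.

Retardation factor R = 1 + ρ_b·K_d/n = 1 + 1.96 × 6.7/0.43 = 31.54.
Sorption retards both mechanisms: v_R = v/R = 0.005517 m/day, D_R = D/R = 0.01338 m²/day.
v_R·t = 0.005517 × 1400 = 7.7238 m; 2√(D_R t) = 8.656 m; argument = (18.5 − 7.7238)/8.656 = 1.245.
C = C₀ × ½·erfc(1.245) = 83.6 × 0.03914 = 3.27 mg/L.

3.27 mg/L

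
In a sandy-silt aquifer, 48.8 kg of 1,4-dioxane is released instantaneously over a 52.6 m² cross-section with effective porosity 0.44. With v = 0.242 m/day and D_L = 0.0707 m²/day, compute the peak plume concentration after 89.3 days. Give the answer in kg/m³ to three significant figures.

The peak of an instantaneous 1D plume sits at x = vt; there the Gaussian factor is 1 and C_max = M/(n_e·A·√(4πDt)), where n_e·A is the pore area the mass is dissolved in.
√(4πDt) = √(4π × 0.0707 × 89.3) = 8.907 m, so C_max = 48.8/(0.44 × 52.6 × 8.907) = 0.237 kg/m³.

0.237 kg/m³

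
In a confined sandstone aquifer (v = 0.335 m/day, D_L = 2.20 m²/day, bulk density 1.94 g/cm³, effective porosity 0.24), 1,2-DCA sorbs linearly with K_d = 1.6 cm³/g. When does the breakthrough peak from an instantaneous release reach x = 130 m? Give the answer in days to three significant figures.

Retardation factor R = 1 + ρ_b·K_d/n = 1 + 1.94 × 1.6/0.24 = 13.93.
Sorption retards both mechanisms: v_R = v/R = 0.02405 m/day, D_R = D/R = 0.1579 m²/day.
Peak time from v_R²t² + 2D_R t − x² = 0: t = (√(D_R² + v_R²x²) − D_R)/v_R².
√(D_R² + v_R²x²) = √(0.1579² + 0.02405² × 130²) = 3.130; v_R² = 0.0005784.
t = (3.130 − 0.1579)/0.0005784 = 5140 days.

5140 days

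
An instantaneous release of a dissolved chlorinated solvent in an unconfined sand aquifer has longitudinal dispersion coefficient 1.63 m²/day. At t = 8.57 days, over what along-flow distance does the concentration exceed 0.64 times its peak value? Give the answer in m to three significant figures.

The plume is Gaussian with σ = √(2Dt) = √(2 × 1.63 × 8.57) = 5.286 m.
C/C_peak = exp(−Δx²/(2σ²)) = 0.64 ⇒ Δx = σ·√(−2 ln 0.64) = 5.286 × 0.9448 = 4.994 m.
Width = 2Δx = 9.99 m.

9.99 m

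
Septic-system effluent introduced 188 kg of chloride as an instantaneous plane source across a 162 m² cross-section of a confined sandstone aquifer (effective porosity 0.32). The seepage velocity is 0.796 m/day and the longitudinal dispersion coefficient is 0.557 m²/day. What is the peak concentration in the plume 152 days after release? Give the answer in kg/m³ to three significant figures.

0.111 kg/m³

The peak of an instantaneous 1D plume sits at x = vt; there the Gaussian factor is 1 and C_max = M/(n_e·A·√(4πDt)), where n_e·A is the pore area the mass is dissolved in.
√(4πDt) = √(4π × 0.557 × 152) = 32.62 m, so C_max = 188/(0.32 × 162 × 32.62) = 0.111 kg/m³.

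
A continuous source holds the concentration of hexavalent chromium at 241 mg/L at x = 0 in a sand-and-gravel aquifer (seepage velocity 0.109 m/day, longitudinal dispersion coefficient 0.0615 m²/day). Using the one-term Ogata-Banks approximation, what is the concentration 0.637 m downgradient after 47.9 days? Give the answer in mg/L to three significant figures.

For a continuous step input, C/C₀ ≈ ½·erfc((x−vt)/(2√(Dt))).
vt = 0.109 × 47.9 = 5.2211 m and 2√(Dt) = 2√(0.0615 × 47.9) = 3.433 m.
Argument (x−vt)/(2√(Dt)) = (0.637 − 5.2211)/3.433 = -1.335; ½·erfc(-1.335) = 0.9705.
C = 241 × 0.9705 = 234 mg/L.

234 mg/L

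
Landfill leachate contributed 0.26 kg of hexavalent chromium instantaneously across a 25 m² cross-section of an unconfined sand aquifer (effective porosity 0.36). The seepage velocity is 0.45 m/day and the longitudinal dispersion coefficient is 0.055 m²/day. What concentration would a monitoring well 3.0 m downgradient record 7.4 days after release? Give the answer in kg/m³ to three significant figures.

For an instantaneous plane source, C(x,t) = M/(n_e·A·√(4πDt)) · exp(−(x−vt)²/(4Dt)), with n_e·A the pore (flow) area.
Plume center vt = 0.45 × 7.4 = 3.33 m, so the well at 3.0 m is 0.33 m upgradient of the peak.
√(4πDt) = 2.262 m, giving peak height M/(n_e·A·√(4πDt)) = 0.26/(0.36 × 25 × 2.262) = 0.01277 kg/m³.
(x−vt)²/(4Dt) = (-0.33)²/(4 × 0.055 × 7.4) = 0.06689; exp(−0.06689) = 0.9353.
C = 0.01277 × 0.9353 = 0.0119 kg/m³.

0.0119 kg/m³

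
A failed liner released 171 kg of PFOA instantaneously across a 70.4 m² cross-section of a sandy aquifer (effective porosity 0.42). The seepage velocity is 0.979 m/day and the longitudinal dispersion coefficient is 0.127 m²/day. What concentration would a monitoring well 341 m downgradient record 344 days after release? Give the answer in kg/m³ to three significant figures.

For an instantaneous plane source, C(x,t) = M/(n_e·A·√(4πDt)) · exp(−(x−vt)²/(4Dt)), with n_e·A the pore (flow) area.
Plume center vt = 0.979 × 344 = 336.776 m, so the well at 341 m is 4.224 m downgradient of the peak.
√(4πDt) = 23.43 m, giving peak height M/(n_e·A·√(4πDt)) = 171/(0.42 × 70.4 × 23.43) = 0.2468 kg/m³.
(x−vt)²/(4Dt) = (4.224)²/(4 × 0.127 × 344) = 0.1021; exp(−0.1021) = 0.9029.
C = 0.2468 × 0.9029 = 0.223 kg/m³.

0.223 kg/m³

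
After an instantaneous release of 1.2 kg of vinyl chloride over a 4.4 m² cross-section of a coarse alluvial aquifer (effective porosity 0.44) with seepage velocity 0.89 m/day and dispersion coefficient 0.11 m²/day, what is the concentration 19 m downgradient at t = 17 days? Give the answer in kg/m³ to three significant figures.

For an instantaneous plane source, C(x,t) = M/(n_e·A·√(4πDt)) · exp(−(x−vt)²/(4Dt)), with n_e·A the pore (flow) area.
Plume center vt = 0.89 × 17 = 15.13 m, so the well at 19 m is 3.87 m downgradient of the peak.
√(4πDt) = 4.848 m, giving peak height M/(n_e·A·√(4πDt)) = 1.2/(0.44 × 4.4 × 4.848) = 0.1279 kg/m³.
(x−vt)²/(4Dt) = (3.87)²/(4 × 0.11 × 17) = 2.002; exp(−2.002) = 0.1351.
C = 0.1279 × 0.1351 = 0.0173 kg/m³.

0.0173 kg/m³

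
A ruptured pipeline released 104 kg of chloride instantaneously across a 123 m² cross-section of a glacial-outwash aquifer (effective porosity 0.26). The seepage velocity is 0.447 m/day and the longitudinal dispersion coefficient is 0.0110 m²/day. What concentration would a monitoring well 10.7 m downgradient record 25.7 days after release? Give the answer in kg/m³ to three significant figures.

0.996 kg/m³

For an instantaneous plane source, C(x,t) = M/(n_e·A·√(4πDt)) · exp(−(x−vt)²/(4Dt)), with n_e·A the pore (flow) area.
Plume center vt = 0.447 × 25.7 = 11.4879 m, so the well at 10.7 m is 0.7879 m upgradient of the peak.
√(4πDt) = 1.885 m, giving peak height M/(n_e·A·√(4πDt)) = 104/(0.26 × 123 × 1.885) = 1.725 kg/m³.
(x−vt)²/(4Dt) = (-0.7879)²/(4 × 0.0110 × 25.7) = 0.5490; exp(−0.5490) = 0.5775.
C = 1.725 × 0.5775 = 0.996 kg/m³.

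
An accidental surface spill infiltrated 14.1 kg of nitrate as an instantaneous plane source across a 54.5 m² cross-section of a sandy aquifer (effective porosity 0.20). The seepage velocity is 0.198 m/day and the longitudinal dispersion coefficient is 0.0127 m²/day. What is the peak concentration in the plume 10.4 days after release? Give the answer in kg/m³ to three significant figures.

1.00 kg/m³

The peak of an instantaneous 1D plume sits at x = vt; there the Gaussian factor is 1 and C_max = M/(n_e·A·√(4πDt)), where n_e·A is the pore area the mass is dissolved in.
√(4πDt) = √(4π × 0.0127 × 10.4) = 1.288 m, so C_max = 14.1/(0.20 × 54.5 × 1.288) = 1.00 kg/m³.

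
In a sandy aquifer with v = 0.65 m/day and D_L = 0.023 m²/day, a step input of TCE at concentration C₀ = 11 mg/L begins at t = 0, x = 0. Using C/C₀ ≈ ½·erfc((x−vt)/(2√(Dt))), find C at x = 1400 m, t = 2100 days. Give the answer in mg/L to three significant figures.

For a continuous step input, C/C₀ ≈ ½·erfc((x−vt)/(2√(Dt))).
vt = 0.65 × 2100 = 1365 m and 2√(Dt) = 2√(0.023 × 2100) = 13.90 m.
Argument (x−vt)/(2√(Dt)) = (1400 − 1365)/13.90 = 2.518; ½·erfc(2.518) = 0.0001847.
C = 11 × 0.0001847 = 0.00203 mg/L.

0.00203 mg/L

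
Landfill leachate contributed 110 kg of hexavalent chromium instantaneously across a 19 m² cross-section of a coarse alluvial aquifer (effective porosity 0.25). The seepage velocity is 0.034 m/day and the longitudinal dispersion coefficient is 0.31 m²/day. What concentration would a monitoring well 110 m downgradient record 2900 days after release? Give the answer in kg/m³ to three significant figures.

0.210 kg/m³

For an instantaneous plane source, C(x,t) = M/(n_e·A·√(4πDt)) · exp(−(x−vt)²/(4Dt)), with n_e·A the pore (flow) area.
Plume center vt = 0.034 × 2900 = 98.6 m, so the well at 110 m is 11.4 m downgradient of the peak.
√(4πDt) = 106.3 m, giving peak height M/(n_e·A·√(4πDt)) = 110/(0.25 × 19 × 106.3) = 0.2179 kg/m³.
(x−vt)²/(4Dt) = (11.4)²/(4 × 0.31 × 2900) = 0.03614; exp(−0.03614) = 0.9645.
C = 0.2179 × 0.9645 = 0.210 kg/m³.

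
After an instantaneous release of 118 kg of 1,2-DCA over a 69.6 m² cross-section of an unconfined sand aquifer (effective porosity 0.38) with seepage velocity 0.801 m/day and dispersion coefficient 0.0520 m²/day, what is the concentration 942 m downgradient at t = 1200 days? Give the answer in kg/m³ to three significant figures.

0.0364 kg/m³

For an instantaneous plane source, C(x,t) = M/(n_e·A·√(4πDt)) · exp(−(x−vt)²/(4Dt)), with n_e·A the pore (flow) area.
Plume center vt = 0.801 × 1200 = 961.2 m, so the well at 942 m is 19.2 m upgradient of the peak.
√(4πDt) = 28.00 m, giving peak height M/(n_e·A·√(4πDt)) = 118/(0.38 × 69.6 × 28.00) = 0.1593 kg/m³.
(x−vt)²/(4Dt) = (-19.2)²/(4 × 0.0520 × 1200) = 1.477; exp(−1.477) = 0.2283.
C = 0.1593 × 0.2283 = 0.0364 kg/m³.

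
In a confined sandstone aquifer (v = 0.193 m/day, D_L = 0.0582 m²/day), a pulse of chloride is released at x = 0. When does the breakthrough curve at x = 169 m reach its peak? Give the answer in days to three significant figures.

874 days

For the 1D instantaneous-source solution, setting ∂C/∂t = 0 at fixed x gives v²t² + 2Dt − x² = 0, so t = (√(D² + v²x²) − D)/v².
√(D² + v²x²) = √(0.0582² + 0.193² × 169²) = 32.62; v² = 0.037249.
t = (32.62 − 0.0582)/0.037249 = 874 days (vs. the pure-advection estimate x/v = 876 d).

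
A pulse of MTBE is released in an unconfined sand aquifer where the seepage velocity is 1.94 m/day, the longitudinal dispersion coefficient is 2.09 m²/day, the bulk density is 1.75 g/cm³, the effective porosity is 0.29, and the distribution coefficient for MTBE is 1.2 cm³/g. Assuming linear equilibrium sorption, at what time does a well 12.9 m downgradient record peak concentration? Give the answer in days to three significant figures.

Retardation factor R = 1 + ρ_b·K_d/n = 1 + 1.75 × 1.2/0.29 = 8.241.
Sorption retards both mechanisms: v_R = v/R = 0.2354 m/day, D_R = D/R = 0.2536 m²/day.
Peak time from v_R²t² + 2D_R t − x² = 0: t = (√(D_R² + v_R²x²) − D_R)/v_R².
√(D_R² + v_R²x²) = √(0.2536² + 0.2354² × 12.9²) = 3.047; v_R² = 0.05541.
t = (3.047 − 0.2536)/0.05541 = 50.4 days.

50.4 days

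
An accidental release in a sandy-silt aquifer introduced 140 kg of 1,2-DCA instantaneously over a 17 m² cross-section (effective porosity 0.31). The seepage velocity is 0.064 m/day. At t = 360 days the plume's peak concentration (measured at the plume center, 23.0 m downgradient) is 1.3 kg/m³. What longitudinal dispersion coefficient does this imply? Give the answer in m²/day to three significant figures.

At the plume center C_max = M/(n_e·A·√(4πDt)), so D = M²/(4πt·(n_e·A·C_max)²).
n_e·A·C_max = 0.31 × 17 × 1.3 = 6.851 kg/m.
D = 140²/(4π × 360 × 6.851²) = 0.0923 m²/day.

0.0923 m²/day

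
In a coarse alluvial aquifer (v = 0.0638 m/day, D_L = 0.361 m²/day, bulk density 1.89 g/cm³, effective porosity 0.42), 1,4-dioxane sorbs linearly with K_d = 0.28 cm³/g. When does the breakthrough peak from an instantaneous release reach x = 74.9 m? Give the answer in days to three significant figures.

2460 days

Retardation factor R = 1 + ρ_b·K_d/n = 1 + 1.89 × 0.28/0.42 = 2.260.
Sorption retards both mechanisms: v_R = v/R = 0.02823 m/day, D_R = D/R = 0.1597 m²/day.
Peak time from v_R²t² + 2D_R t − x² = 0: t = (√(D_R² + v_R²x²) − D_R)/v_R².
√(D_R² + v_R²x²) = √(0.1597² + 0.02823² × 74.9²) = 2.120; v_R² = 0.0007969.
t = (2.120 − 0.1597)/0.0007969 = 2460 days.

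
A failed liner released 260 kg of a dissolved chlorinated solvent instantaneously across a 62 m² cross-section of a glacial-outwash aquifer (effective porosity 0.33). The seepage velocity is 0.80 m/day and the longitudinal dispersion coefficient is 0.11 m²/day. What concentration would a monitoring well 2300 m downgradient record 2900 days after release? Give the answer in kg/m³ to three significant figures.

0.147 kg/m³

For an instantaneous plane source, C(x,t) = M/(n_e·A·√(4πDt)) · exp(−(x−vt)²/(4Dt)), with n_e·A the pore (flow) area.
Plume center vt = 0.80 × 2900 = 2320 m, so the well at 2300 m is 20 m upgradient of the peak.
√(4πDt) = 63.31 m, giving peak height M/(n_e·A·√(4πDt)) = 260/(0.33 × 62 × 63.31) = 0.2007 kg/m³.
(x−vt)²/(4Dt) = (-20)²/(4 × 0.11 × 2900) = 0.3135; exp(−0.3135) = 0.7309.
C = 0.2007 × 0.7309 = 0.147 kg/m³.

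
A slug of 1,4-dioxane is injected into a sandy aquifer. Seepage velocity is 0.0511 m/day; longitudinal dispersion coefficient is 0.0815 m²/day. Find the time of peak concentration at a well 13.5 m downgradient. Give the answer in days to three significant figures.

235 days

For the 1D instantaneous-source solution, setting ∂C/∂t = 0 at fixed x gives v²t² + 2Dt − x² = 0, so t = (√(D² + v²x²) − D)/v².
√(D² + v²x²) = √(0.0815² + 0.0511² × 13.5²) = 0.6946; v² = 0.00261121.
t = (0.6946 − 0.0815)/0.00261121 = 235 days (vs. the pure-advection estimate x/v = 264 d).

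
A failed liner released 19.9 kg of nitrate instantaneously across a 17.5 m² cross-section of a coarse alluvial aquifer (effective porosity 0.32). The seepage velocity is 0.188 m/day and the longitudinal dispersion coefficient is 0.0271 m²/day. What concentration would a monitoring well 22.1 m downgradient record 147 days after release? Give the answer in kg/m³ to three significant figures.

0.0734 kg/m³

For an instantaneous plane source, C(x,t) = M/(n_e·A·√(4πDt)) · exp(−(x−vt)²/(4Dt)), with n_e·A the pore (flow) area.
Plume center vt = 0.188 × 147 = 27.636 m, so the well at 22.1 m is 5.536 m upgradient of the peak.
√(4πDt) = 7.075 m, giving peak height M/(n_e·A·√(4πDt)) = 19.9/(0.32 × 17.5 × 7.075) = 0.5023 kg/m³.
(x−vt)²/(4Dt) = (-5.536)²/(4 × 0.0271 × 147) = 1.923; exp(−1.923) = 0.1462.
C = 0.5023 × 0.1462 = 0.0734 kg/m³.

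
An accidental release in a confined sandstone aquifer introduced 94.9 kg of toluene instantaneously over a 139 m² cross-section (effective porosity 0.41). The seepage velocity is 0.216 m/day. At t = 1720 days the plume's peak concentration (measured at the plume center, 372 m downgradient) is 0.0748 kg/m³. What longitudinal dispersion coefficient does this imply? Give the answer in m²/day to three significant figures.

0.0229 m²/day

At the plume center C_max = M/(n_e·A·√(4πDt)), so D = M²/(4πt·(n_e·A·C_max)²).
n_e·A·C_max = 0.41 × 139 × 0.0748 = 4.263 kg/m.
D = 94.9²/(4π × 1720 × 4.263²) = 0.0229 m²/day.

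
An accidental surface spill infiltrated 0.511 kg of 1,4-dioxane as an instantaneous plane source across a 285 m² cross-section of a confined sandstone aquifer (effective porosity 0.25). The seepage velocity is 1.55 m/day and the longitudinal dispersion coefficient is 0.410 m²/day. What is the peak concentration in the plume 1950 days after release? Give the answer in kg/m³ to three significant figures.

The peak of an instantaneous 1D plume sits at x = vt; there the Gaussian factor is 1 and C_max = M/(n_e·A·√(4πDt)), where n_e·A is the pore area the mass is dissolved in.
√(4πDt) = √(4π × 0.410 × 1950) = 100.2 m, so C_max = 0.511/(0.25 × 285 × 100.2) = 7.16e-05 kg/m³.

7.16e-05 kg/m³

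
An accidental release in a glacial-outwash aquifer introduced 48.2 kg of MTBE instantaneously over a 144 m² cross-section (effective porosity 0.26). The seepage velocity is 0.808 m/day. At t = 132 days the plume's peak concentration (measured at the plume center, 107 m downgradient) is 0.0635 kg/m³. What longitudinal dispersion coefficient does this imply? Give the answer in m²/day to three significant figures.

At the plume center C_max = M/(n_e·A·√(4πDt)), so D = M²/(4πt·(n_e·A·C_max)²).
n_e·A·C_max = 0.26 × 144 × 0.0635 = 2.377 kg/m.
D = 48.2²/(4π × 132 × 2.377²) = 0.248 m²/day.

0.248 m²/day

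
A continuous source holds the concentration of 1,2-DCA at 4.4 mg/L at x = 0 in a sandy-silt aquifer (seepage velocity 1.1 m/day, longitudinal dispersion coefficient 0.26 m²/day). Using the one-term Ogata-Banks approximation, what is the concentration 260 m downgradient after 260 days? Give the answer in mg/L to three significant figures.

For a continuous step input, C/C₀ ≈ ½·erfc((x−vt)/(2√(Dt))).
vt = 1.1 × 260 = 286 m and 2√(Dt) = 2√(0.26 × 260) = 16.44 m.
Argument (x−vt)/(2√(Dt)) = (260 − 286)/16.44 = -1.582; ½·erfc(-1.582) = 0.9874.
C = 4.4 × 0.9874 = 4.34 mg/L.

4.34 mg/L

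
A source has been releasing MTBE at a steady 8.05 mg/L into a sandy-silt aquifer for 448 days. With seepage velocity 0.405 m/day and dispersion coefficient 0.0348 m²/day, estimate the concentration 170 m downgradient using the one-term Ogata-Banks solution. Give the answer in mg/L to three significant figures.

7.89 mg/L

For a continuous step input, C/C₀ ≈ ½·erfc((x−vt)/(2√(Dt))).
vt = 0.405 × 448 = 181.44 m and 2√(Dt) = 2√(0.0348 × 448) = 7.897 m.
Argument (x−vt)/(2√(Dt)) = (170 − 181.44)/7.897 = -1.449; ½·erfc(-1.449) = 0.9798.
C = 8.05 × 0.9798 = 7.89 mg/L.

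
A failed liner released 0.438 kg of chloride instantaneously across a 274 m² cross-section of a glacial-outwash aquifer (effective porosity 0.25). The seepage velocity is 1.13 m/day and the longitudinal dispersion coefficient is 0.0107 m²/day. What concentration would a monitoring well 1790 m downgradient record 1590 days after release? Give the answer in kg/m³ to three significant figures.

0.000226 kg/m³

For an instantaneous plane source, C(x,t) = M/(n_e·A·√(4πDt)) · exp(−(x−vt)²/(4Dt)), with n_e·A the pore (flow) area.
Plume center vt = 1.13 × 1590 = 1796.7 m, so the well at 1790 m is 6.7 m upgradient of the peak.
√(4πDt) = 14.62 m, giving peak height M/(n_e·A·√(4πDt)) = 0.438/(0.25 × 274 × 14.62) = 0.0004374 kg/m³.
(x−vt)²/(4Dt) = (-6.7)²/(4 × 0.0107 × 1590) = 0.6596; exp(−0.6596) = 0.5171.
C = 0.0004374 × 0.5171 = 0.000226 kg/m³.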